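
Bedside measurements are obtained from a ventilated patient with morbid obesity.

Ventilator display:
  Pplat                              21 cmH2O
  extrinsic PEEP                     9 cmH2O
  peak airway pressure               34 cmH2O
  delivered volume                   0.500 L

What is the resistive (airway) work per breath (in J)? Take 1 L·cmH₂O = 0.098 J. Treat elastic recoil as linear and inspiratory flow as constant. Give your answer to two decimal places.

With constant inspiratory flow the resistive pressure is constant at PIP − Pplat = 34 − 21 = 13.0 cmH2O, so resistive work = 13.0 × 0.500 = 6.5 L·cmH2O.
× 0.098 J/(L·cmH2O) → 0.637 J.

0.64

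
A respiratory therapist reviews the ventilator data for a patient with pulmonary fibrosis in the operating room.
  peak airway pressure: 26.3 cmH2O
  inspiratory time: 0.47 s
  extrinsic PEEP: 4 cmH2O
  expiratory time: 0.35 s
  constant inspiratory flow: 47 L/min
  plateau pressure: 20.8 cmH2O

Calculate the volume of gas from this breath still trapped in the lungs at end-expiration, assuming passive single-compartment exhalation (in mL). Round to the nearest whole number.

Flow: 47 L/min ÷ 60 = 0.7833 L/s.
Vt = flow × Ti = 0.7833 L/s × 0.47 s × 1000 mL/L = 368.15 mL.
R = (PIP − Pplat)/V̇ = (26.3 − 20.8) / 0.7833 = 5.5/0.7833 = 7.022 cmH2O·s/L.
C = Vt/(Pplat − PEEP) = 368.15 / (20.8 − 4) = 368.15/16.8 = 21.914 mL/cmH2O.
τ = R × C = 7.022 × 0.02191 L/cmH2O = 0.1539 s.
Fraction remaining = e^(−Te/τ) = e^(−0.35/0.1539) = 0.1029.
Trapped volume = 368.15 × 0.1029 = 37.883 mL.

38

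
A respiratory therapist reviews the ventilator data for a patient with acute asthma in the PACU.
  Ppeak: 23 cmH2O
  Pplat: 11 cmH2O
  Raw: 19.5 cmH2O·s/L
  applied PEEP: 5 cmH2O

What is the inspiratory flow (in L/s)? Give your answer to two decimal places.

flow = (PIP − Pplat) / Raw = 12.0 / 19.5 = 0.6154 L/s.

0.62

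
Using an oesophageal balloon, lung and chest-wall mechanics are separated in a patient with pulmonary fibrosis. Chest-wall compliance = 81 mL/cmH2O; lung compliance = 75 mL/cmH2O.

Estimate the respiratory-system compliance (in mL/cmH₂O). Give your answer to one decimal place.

38.9

Lung and chest wall are elastances in series: 1/Crs = 1/CL + 1/Ccw.
1/Crs = 1/75 + 1/81 = 0.02568.
Crs = 38.941 mL/cmH2O.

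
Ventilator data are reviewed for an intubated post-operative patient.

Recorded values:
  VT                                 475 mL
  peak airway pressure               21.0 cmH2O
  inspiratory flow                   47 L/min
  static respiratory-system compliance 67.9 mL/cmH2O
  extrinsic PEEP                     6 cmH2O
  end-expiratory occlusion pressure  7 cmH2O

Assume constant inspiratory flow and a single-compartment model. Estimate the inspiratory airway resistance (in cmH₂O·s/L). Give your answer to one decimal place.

8.9

Flow: 47 L/min ÷ 60 = 0.7833 L/s.
Total PEEP = 7 cmH2O (set 6 + intrinsic 1); this is the baseline alveolar pressure.
Equation of motion (constant flow): PIP = Vt/C + R·V̇ + PEEP.
R·V̇ = PIP − Vt/C − PEEP = 21.0 − 475/67.9 − 7 = 21.0 − 6.996 − 7 = 7.004 cmH2O.
R = 7.004 / 0.7833 = 8.942 cmH2O·s/L.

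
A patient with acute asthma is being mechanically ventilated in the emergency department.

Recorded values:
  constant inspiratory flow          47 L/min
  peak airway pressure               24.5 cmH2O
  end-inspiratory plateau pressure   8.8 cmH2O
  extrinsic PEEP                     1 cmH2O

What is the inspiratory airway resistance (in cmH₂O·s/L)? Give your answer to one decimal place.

Flow: 47 L/min ÷ 60 = 0.7833 L/s.
Raw = (PIP − Pplat) / flow = (24.5 − 8.8) / 0.7833 = 15.7 / 0.7833 = 20.043 cmH2O·s/L.

20.0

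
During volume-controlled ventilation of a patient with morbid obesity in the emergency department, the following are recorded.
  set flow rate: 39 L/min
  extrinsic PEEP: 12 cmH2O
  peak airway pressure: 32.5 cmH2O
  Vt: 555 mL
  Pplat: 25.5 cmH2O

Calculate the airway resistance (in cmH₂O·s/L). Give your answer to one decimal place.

Flow: 39 L/min ÷ 60 = 0.65 L/s.
Raw = (PIP − Pplat) / flow = (32.5 − 25.5) / 0.65 = 7.0 / 0.65 = 10.769 cmH2O·s/L.

10.8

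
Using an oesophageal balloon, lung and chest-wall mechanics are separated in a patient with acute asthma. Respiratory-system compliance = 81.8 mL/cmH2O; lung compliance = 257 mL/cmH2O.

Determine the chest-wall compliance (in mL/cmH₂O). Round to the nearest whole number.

1/Ccw = 1/Crs − 1/CL.
1/Ccw = 1/81.8 − 1/257 = 0.008334.
Ccw = 119.99 mL/cmH2O.

120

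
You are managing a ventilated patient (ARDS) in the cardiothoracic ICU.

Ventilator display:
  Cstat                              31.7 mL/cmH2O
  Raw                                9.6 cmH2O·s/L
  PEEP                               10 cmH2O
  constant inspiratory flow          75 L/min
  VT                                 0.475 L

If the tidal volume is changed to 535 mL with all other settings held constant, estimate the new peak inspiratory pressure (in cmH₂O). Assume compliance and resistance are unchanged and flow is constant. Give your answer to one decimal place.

38.9

Flow: 75 L/min ÷ 60 = 1.25 L/s.
PIP = Vt/C + R·V̇ + PEEP (constant-flow equation of motion).
Only the elastic term changes: ΔPIP = ΔVt / C = (535 − 475) / 31.7 = 1.893 cmH2O.
Original PIP = 475/31.7 + 9.6×1.25 + 10 = 36.984 cmH2O; new PIP = 36.984 + (1.893) = 38.877 cmH2O.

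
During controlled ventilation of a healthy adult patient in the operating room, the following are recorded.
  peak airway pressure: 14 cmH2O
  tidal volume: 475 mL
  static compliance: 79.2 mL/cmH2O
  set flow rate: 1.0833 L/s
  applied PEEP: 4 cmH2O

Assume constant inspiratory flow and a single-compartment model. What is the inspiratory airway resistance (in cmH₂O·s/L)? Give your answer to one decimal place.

3.7

Equation of motion (constant flow): PIP = Vt/C + R·V̇ + PEEP.
R·V̇ = PIP − Vt/C − PEEP = 14 − 475/79.2 − 4 = 14 − 5.997 − 4 = 4.003 cmH2O.
R = 4.003 / 1.0833 = 3.695 cmH2O·s/L.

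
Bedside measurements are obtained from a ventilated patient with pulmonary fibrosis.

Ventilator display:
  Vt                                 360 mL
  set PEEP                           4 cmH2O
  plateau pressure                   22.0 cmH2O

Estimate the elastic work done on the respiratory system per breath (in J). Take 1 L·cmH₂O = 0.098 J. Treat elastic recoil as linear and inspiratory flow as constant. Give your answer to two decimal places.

Elastic work ≈ ½ × (Pplat − PEEP) × Vt = 0.5 × (22.0 − 4) × 0.360 L = 0.5 × 18.0 × 0.360 = 3.24 L·cmH2O.
× 0.098 J/(L·cmH2O) → 0.3175 J.

0.32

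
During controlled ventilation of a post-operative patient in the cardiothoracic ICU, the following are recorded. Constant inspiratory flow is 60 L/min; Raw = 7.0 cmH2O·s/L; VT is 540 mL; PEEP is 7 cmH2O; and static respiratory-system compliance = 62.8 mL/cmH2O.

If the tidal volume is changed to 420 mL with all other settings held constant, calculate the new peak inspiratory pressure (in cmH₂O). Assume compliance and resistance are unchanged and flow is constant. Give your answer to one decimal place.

Flow: 60 L/min ÷ 60 = 1 L/s.
PIP = Vt/C + R·V̇ + PEEP (constant-flow equation of motion).
Only the elastic term changes: ΔPIP = ΔVt / C = (420 − 540) / 62.8 = -1.911 cmH2O.
Original PIP = 540/62.8 + 7.0×1 + 7 = 22.599 cmH2O; new PIP = 22.599 + (-1.911) = 20.688 cmH2O.

20.7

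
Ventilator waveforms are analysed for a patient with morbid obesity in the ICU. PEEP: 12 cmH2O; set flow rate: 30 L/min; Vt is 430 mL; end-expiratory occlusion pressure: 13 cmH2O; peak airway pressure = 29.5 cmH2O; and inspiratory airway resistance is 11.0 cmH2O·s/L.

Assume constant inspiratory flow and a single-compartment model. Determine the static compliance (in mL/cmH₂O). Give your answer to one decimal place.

39.1

Flow: 30 L/min ÷ 60 = 0.5 L/s.
Total PEEP = 13 cmH2O (set 12 + intrinsic 1); this is the baseline alveolar pressure.
Equation of motion (constant flow): PIP = Vt/C + R·V̇ + PEEP.
Vt/C = PIP − R·V̇ − PEEP = 29.5 − 11.0×0.5 − 13 = 29.5 − 5.5 − 13 = 11.0 cmH2O.
C = Vt / 11.0 = 430 / 11.0 = 39.091 mL/cmH2O.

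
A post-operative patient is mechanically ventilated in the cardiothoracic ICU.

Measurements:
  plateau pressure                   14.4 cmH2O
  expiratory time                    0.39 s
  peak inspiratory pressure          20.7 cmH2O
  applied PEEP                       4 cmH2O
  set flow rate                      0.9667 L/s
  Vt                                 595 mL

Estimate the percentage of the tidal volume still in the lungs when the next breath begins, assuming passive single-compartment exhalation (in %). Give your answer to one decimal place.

35.1

R = (PIP − Pplat)/V̇ = (20.7 − 14.4) / 0.9667 = 6.3/0.9667 = 6.517 cmH2O·s/L.
C = Vt/(Pplat − PEEP) = 595.0 / (14.4 − 4) = 595.0/10.4 = 57.212 mL/cmH2O.
τ = R × C = 6.517 × 0.05721 L/cmH2O = 0.3728 s.
Fraction remaining at end-expiration = e^(−Te/τ) = e^(−0.39/0.3728) = 0.3513 → 35.13%.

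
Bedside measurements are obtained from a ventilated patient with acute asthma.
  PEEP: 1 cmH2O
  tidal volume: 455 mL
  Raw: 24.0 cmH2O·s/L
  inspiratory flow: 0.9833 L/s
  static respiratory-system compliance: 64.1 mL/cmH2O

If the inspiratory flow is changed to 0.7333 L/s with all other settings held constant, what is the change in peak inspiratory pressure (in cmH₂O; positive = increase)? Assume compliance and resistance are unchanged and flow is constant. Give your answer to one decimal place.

-6.0

PIP = Vt/C + R·V̇ + PEEP (constant-flow equation of motion).
Only the resistive term changes: ΔPIP = R × ΔV̇ = 24.0 × (0.7333 − 0.9833) = 24.0 × -0.25 = -6.0 cmH2O.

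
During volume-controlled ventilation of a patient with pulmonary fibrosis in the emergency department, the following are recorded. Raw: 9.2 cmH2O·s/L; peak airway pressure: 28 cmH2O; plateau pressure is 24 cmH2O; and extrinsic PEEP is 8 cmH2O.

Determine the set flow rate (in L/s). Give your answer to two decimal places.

0.43

flow = (PIP − Pplat) / Raw = 4.0 / 9.2 = 0.4348 L/s.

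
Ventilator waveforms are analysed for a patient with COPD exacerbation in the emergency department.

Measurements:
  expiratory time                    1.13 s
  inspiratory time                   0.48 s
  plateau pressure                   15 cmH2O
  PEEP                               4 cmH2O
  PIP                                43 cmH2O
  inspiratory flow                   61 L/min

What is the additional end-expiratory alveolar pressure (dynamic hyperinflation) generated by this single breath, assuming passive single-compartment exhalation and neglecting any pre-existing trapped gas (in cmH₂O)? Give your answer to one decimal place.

Flow: 61 L/min ÷ 60 = 1.0167 L/s.
Vt = flow × Ti = 1.0167 L/s × 0.48 s × 1000 mL/L = 488.02 mL.
R = (PIP − Pplat)/V̇ = (43 − 15) / 1.0167 = 28.0/1.0167 = 27.54 cmH2O·s/L.
C = Vt/(Pplat − PEEP) = 488.02 / (15 − 4) = 488.02/11.0 = 44.365 mL/cmH2O.
τ = R × C = 27.54 × 0.04437 L/cmH2O = 1.222 s.
Fraction remaining = e^(−Te/τ) = e^(−1.13/1.222) = 0.3966; trapped volume = 488.02 × 0.3966 = 193.55 mL.
Additional alveolar pressure from trapping ≈ V_trapped / C = 193.55 / 44.365 = 4.363 cmH2O.

4.4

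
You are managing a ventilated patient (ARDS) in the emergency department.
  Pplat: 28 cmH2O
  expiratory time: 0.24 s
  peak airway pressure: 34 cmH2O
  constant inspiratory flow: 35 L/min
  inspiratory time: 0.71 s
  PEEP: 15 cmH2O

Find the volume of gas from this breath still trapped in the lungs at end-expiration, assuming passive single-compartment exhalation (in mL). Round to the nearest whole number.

199

Flow: 35 L/min ÷ 60 = 0.5833 L/s.
Vt = flow × Ti = 0.5833 L/s × 0.71 s × 1000 mL/L = 414.14 mL.
R = (PIP − Pplat)/V̇ = (34 − 28) / 0.5833 = 6.0/0.5833 = 10.286 cmH2O·s/L.
C = Vt/(Pplat − PEEP) = 414.14 / (28 − 15) = 414.14/13.0 = 31.857 mL/cmH2O.
τ = R × C = 10.286 × 0.03186 L/cmH2O = 0.3277 s.
Fraction remaining = e^(−Te/τ) = e^(−0.24/0.3277) = 0.4808.
Trapped volume = 414.14 × 0.4808 = 199.12 mL.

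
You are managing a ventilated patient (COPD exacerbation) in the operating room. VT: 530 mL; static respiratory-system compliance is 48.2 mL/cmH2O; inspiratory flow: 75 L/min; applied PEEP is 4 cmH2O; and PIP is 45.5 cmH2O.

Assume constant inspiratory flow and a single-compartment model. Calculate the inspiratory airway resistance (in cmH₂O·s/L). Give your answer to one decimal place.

24.4

Flow: 75 L/min ÷ 60 = 1.25 L/s.
Equation of motion (constant flow): PIP = Vt/C + R·V̇ + PEEP.
R·V̇ = PIP − Vt/C − PEEP = 45.5 − 530/48.2 − 4 = 45.5 − 10.996 − 4 = 30.504 cmH2O.
R = 30.504 / 1.25 = 24.403 cmH2O·s/L.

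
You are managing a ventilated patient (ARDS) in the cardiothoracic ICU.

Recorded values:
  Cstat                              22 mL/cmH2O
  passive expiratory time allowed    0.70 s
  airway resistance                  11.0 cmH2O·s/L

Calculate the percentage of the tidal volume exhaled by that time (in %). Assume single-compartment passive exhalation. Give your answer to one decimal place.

τ = R × C = 11.0 × 22 mL/cmH2O = 11.0 × 0.022 L/cmH2O = 0.242 s.
Passive exhalation: V(t)/V₀ = e^(−t/τ) = e^(−0.70/0.242) = 0.05543.
Fraction exhaled = 1 − 0.05543 = 0.9446 → 94.46%.

94.5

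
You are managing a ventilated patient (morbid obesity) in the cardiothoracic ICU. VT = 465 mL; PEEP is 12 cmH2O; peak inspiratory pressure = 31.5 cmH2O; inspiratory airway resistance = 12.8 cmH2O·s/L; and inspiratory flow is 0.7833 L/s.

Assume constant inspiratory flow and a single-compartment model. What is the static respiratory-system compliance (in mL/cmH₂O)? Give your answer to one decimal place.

49.1

Equation of motion (constant flow): PIP = Vt/C + R·V̇ + PEEP.
Vt/C = PIP − R·V̇ − PEEP = 31.5 − 12.8×0.7833 − 12 = 31.5 − 10.026 − 12 = 9.474 cmH2O.
C = Vt / 9.474 = 465 / 9.474 = 49.082 mL/cmH2O.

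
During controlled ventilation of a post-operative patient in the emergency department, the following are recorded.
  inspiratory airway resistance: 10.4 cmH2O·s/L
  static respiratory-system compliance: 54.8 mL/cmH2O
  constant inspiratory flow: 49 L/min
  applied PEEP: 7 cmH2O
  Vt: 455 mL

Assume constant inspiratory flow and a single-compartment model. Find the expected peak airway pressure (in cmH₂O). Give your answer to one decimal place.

23.8

Flow: 49 L/min ÷ 60 = 0.8167 L/s.
Equation of motion (constant flow): PIP = Vt/C + R·V̇ + PEEP.
PIP = 455/54.8 + 10.4×0.8167 + 7 = 8.303 + 8.494 + 7 = 23.797 cmH2O.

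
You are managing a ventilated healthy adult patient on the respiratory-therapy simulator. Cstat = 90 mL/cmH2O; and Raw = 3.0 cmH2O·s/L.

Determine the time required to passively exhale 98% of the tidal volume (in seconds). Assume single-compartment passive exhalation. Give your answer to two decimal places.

τ = R × C = 3.0 × 90 mL/cmH2O = 3.0 × 0.090 L/cmH2O = 0.27 s.
Exhaled fraction f = 1 − e^(−t/τ) → t = −τ·ln(1 − f) = −0.27·ln(0.02) = 1.056 s.

1.06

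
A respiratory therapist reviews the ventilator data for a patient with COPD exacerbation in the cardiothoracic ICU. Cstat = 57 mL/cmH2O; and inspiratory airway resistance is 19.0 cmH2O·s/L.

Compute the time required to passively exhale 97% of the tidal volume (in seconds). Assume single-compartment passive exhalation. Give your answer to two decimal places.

3.80

τ = R × C = 19.0 × 57 mL/cmH2O = 19.0 × 0.057 L/cmH2O = 1.083 s.
Exhaled fraction f = 1 − e^(−t/τ) → t = −τ·ln(1 − f) = −1.083·ln(0.03) = 3.798 s.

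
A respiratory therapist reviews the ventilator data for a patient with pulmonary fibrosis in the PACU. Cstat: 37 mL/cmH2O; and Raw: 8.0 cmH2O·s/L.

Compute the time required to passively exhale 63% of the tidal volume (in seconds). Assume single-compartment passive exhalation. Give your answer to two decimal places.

0.29

τ = R × C = 8.0 × 37 mL/cmH2O = 8.0 × 0.037 L/cmH2O = 0.296 s.
Exhaled fraction f = 1 − e^(−t/τ) → t = −τ·ln(1 − f) = −0.296·ln(0.37) = 0.2943 s.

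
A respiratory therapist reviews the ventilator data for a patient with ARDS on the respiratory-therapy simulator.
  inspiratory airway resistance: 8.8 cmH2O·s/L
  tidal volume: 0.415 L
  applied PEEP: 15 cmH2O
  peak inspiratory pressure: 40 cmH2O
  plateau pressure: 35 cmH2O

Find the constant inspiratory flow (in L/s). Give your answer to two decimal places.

flow = (PIP − Pplat) / Raw = 5.0 / 8.8 = 0.5682 L/s.

0.57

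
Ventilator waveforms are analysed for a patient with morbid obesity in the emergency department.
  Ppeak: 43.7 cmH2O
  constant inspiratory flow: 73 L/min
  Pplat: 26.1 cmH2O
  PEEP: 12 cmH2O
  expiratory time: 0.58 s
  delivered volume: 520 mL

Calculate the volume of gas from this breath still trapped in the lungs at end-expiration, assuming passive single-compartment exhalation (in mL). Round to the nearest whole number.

175

Flow: 73 L/min ÷ 60 = 1.2167 L/s.
R = (PIP − Pplat)/V̇ = (43.7 − 26.1) / 1.2167 = 17.6/1.2167 = 14.465 cmH2O·s/L.
C = Vt/(Pplat − PEEP) = 520.0 / (26.1 − 12) = 520.0/14.1 = 36.879 mL/cmH2O.
τ = R × C = 14.465 × 0.03688 L/cmH2O = 0.5335 s.
Fraction remaining = e^(−Te/τ) = e^(−0.58/0.5335) = 0.3372.
Trapped volume = 520.0 × 0.3372 = 175.34 mL.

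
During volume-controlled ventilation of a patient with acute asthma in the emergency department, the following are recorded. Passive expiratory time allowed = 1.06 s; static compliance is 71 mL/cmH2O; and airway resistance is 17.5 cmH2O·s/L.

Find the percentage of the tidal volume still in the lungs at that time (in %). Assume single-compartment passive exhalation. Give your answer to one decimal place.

42.6

τ = R × C = 17.5 × 71 mL/cmH2O = 17.5 × 0.071 L/cmH2O = 1.243 s.
Passive exhalation: V(t)/V₀ = e^(−t/τ) = e^(−1.06/1.243) = 0.4262.
Fraction remaining = 0.4262 → 42.62%.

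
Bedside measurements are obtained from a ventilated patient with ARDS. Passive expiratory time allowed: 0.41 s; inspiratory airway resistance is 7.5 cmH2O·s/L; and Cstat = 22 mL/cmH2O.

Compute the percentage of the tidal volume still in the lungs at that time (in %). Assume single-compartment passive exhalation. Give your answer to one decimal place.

τ = R × C = 7.5 × 22 mL/cmH2O = 7.5 × 0.022 L/cmH2O = 0.165 s.
Passive exhalation: V(t)/V₀ = e^(−t/τ) = e^(−0.41/0.165) = 0.08334.
Fraction remaining = 0.08334 → 8.334%.

8.3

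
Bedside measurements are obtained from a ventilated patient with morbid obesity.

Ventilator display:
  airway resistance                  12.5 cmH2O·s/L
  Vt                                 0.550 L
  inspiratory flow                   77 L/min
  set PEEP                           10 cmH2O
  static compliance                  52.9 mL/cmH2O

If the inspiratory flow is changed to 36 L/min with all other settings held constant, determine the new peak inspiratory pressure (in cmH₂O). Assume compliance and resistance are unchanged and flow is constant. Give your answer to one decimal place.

Flow: 77 L/min ÷ 60 = 1.2833 L/s.
New flow: 36 L/min ÷ 60 = 0.6 L/s.
PIP = Vt/C + R·V̇ + PEEP (constant-flow equation of motion).
Only the resistive term changes: ΔPIP = R × ΔV̇ = 12.5 × (0.6 − 1.2833) = 12.5 × -0.6833 = -8.541 cmH2O.
Original PIP = 550/52.9 + 12.5×1.2833 + 10 = 36.438 cmH2O; new PIP = 36.438 + (-8.541) = 27.897 cmH2O.

27.9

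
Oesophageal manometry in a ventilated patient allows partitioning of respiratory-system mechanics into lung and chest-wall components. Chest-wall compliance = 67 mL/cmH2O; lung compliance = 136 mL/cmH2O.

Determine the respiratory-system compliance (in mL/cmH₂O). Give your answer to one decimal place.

44.9

Lung and chest wall are elastances in series: 1/Crs = 1/CL + 1/Ccw.
1/Crs = 1/136 + 1/67 = 0.02228.
Crs = 44.883 mL/cmH2O.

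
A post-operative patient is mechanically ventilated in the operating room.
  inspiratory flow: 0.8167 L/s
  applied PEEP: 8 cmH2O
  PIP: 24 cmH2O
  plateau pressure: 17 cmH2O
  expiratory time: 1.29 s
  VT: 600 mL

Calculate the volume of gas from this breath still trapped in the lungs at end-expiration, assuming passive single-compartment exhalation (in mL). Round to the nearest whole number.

R = (PIP − Pplat)/V̇ = (24 − 17) / 0.8167 = 7.0/0.8167 = 8.571 cmH2O·s/L.
C = Vt/(Pplat − PEEP) = 600.0 / (17 − 8) = 600.0/9.0 = 66.667 mL/cmH2O.
τ = R × C = 8.571 × 0.06667 L/cmH2O = 0.5714 s.
Fraction remaining = e^(−Te/τ) = e^(−1.29/0.5714) = 0.1046.
Trapped volume = 600.0 × 0.1046 = 62.76 mL.

63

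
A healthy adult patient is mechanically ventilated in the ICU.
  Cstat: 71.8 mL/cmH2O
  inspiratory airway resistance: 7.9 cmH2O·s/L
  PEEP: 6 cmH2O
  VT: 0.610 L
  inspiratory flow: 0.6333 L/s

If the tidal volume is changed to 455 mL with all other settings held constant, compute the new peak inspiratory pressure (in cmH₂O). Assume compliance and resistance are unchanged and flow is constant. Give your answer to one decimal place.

17.3

PIP = Vt/C + R·V̇ + PEEP (constant-flow equation of motion).
Only the elastic term changes: ΔPIP = ΔVt / C = (455 − 610) / 71.8 = -2.159 cmH2O.
Original PIP = 610/71.8 + 7.9×0.6333 + 6 = 19.499 cmH2O; new PIP = 19.499 + (-2.159) = 17.34 cmH2O.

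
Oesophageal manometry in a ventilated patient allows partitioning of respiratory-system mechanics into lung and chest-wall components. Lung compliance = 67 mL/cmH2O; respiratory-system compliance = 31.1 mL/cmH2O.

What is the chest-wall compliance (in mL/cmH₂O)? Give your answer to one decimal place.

1/Ccw = 1/Crs − 1/CL.
1/Ccw = 1/31.1 − 1/67 = 0.01723.
Ccw = 58.038 mL/cmH2O.

58.0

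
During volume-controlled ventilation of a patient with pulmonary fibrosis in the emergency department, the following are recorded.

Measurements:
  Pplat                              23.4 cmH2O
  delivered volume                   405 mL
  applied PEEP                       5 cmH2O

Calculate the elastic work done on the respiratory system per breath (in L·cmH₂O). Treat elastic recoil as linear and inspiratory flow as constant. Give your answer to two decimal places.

Elastic work ≈ ½ × (Pplat − PEEP) × Vt = 0.5 × (23.4 − 5) × 0.405 L = 0.5 × 18.4 × 0.405 = 3.726 L·cmH2O.

3.73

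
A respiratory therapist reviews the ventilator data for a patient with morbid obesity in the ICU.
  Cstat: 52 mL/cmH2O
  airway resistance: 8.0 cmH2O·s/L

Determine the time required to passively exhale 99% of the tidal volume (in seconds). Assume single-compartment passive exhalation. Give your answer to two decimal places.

1.92

τ = R × C = 8.0 × 52 mL/cmH2O = 8.0 × 0.052 L/cmH2O = 0.416 s.
Exhaled fraction f = 1 − e^(−t/τ) → t = −τ·ln(1 − f) = −0.416·ln(0.01) = 1.916 s.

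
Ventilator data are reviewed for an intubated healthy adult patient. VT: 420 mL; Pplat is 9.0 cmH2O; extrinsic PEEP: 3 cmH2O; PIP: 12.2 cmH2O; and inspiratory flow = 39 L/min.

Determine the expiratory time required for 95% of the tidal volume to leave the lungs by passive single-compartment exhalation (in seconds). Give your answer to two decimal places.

1.03

Flow: 39 L/min ÷ 60 = 0.65 L/s.
R = (PIP − Pplat)/V̇ = (12.2 − 9.0) / 0.65 = 3.2/0.65 = 4.923 cmH2O·s/L.
C = Vt/(Pplat − PEEP) = 420.0 / (9.0 − 3) = 420.0/6.0 = 70.0 mL/cmH2O.
τ = R × C = 4.923 × 0.07 L/cmH2O = 0.3446 s.
t = −τ·ln(1 − 0.95) = −0.3446·ln(0.05) = 1.032 s.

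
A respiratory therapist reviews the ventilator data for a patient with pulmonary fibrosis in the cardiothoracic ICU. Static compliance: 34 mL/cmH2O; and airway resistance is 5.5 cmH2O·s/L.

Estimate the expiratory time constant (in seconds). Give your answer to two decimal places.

τ = R × C = 5.5 × 34 mL/cmH2O = 5.5 × 0.034 L/cmH2O = 0.187 s.

0.19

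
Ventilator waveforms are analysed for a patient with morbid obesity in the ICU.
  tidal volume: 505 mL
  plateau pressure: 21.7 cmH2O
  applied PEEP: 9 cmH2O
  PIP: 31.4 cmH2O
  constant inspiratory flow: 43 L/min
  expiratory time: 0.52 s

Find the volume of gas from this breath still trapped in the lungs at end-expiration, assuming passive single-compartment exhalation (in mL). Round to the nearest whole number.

Flow: 43 L/min ÷ 60 = 0.7167 L/s.
R = (PIP − Pplat)/V̇ = (31.4 − 21.7) / 0.7167 = 9.7/0.7167 = 13.534 cmH2O·s/L.
C = Vt/(Pplat − PEEP) = 505.0 / (21.7 − 9) = 505.0/12.7 = 39.764 mL/cmH2O.
τ = R × C = 13.534 × 0.03976 L/cmH2O = 0.5381 s.
Fraction remaining = e^(−Te/τ) = e^(−0.52/0.5381) = 0.3805.
Trapped volume = 505.0 × 0.3805 = 192.15 mL.

192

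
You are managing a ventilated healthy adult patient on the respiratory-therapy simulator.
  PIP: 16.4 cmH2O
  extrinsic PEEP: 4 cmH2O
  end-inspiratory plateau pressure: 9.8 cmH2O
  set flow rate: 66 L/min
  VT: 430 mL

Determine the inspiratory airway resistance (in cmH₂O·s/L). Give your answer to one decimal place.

Flow: 66 L/min ÷ 60 = 1.1 L/s.
Raw = (PIP − Pplat) / flow = (16.4 − 9.8) / 1.1 = 6.6 / 1.1 = 6.0 cmH2O·s/L.

6.0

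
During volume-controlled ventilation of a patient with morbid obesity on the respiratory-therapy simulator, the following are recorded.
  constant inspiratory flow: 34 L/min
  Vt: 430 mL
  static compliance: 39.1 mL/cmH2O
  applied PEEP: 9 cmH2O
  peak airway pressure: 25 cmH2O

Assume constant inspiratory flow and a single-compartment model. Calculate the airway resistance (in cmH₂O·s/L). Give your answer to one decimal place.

8.8

Flow: 34 L/min ÷ 60 = 0.5667 L/s.
Equation of motion (constant flow): PIP = Vt/C + R·V̇ + PEEP.
R·V̇ = PIP − Vt/C − PEEP = 25 − 430/39.1 − 9 = 25 − 10.997 − 9 = 5.003 cmH2O.
R = 5.003 / 0.5667 = 8.828 cmH2O·s/L.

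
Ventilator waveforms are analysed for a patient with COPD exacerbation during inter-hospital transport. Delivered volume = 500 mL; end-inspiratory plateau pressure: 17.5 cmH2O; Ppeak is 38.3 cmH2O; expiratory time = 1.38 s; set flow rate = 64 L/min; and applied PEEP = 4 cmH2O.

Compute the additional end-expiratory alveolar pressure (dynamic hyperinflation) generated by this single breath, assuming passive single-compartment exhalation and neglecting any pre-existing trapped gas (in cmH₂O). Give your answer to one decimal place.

2.0

Flow: 64 L/min ÷ 60 = 1.0667 L/s.
R = (PIP − Pplat)/V̇ = (38.3 − 17.5) / 1.0667 = 20.8/1.0667 = 19.499 cmH2O·s/L.
C = Vt/(Pplat − PEEP) = 500.0 / (17.5 − 4) = 500.0/13.5 = 37.037 mL/cmH2O.
τ = R × C = 19.499 × 0.03704 L/cmH2O = 0.7222 s.
Fraction remaining = e^(−Te/τ) = e^(−1.38/0.7222) = 0.148; trapped volume = 500.0 × 0.148 = 74.0 mL.
Additional alveolar pressure from trapping ≈ V_trapped / C = 74.0 / 37.037 = 1.998 cmH2O.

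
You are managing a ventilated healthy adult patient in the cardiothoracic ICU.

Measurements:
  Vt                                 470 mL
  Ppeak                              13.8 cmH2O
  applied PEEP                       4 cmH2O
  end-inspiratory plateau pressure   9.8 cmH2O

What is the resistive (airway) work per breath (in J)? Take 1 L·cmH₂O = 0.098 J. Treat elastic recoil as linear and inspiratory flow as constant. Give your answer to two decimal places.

With constant inspiratory flow the resistive pressure is constant at PIP − Pplat = 13.8 − 9.8 = 4.0 cmH2O, so resistive work = 4.0 × 0.470 = 1.88 L·cmH2O.
× 0.098 J/(L·cmH2O) → 0.1842 J.

0.18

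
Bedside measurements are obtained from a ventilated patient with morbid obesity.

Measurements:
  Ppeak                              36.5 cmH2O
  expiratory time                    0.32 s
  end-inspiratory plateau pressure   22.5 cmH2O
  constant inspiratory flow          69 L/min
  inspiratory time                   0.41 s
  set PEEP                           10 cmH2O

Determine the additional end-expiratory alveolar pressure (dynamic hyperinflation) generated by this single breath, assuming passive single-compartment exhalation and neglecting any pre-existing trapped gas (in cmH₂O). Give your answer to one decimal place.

Flow: 69 L/min ÷ 60 = 1.15 L/s.
Vt = flow × Ti = 1.15 L/s × 0.41 s × 1000 mL/L = 471.5 mL.
R = (PIP − Pplat)/V̇ = (36.5 − 22.5) / 1.15 = 14.0/1.15 = 12.174 cmH2O·s/L.
C = Vt/(Pplat − PEEP) = 471.5 / (22.5 − 10) = 471.5/12.5 = 37.72 mL/cmH2O.
τ = R × C = 12.174 × 0.03772 L/cmH2O = 0.4592 s.
Fraction remaining = e^(−Te/τ) = e^(−0.32/0.4592) = 0.4981; trapped volume = 471.5 × 0.4981 = 234.85 mL.
Additional alveolar pressure from trapping ≈ V_trapped / C = 234.85 / 37.72 = 6.226 cmH2O.

6.2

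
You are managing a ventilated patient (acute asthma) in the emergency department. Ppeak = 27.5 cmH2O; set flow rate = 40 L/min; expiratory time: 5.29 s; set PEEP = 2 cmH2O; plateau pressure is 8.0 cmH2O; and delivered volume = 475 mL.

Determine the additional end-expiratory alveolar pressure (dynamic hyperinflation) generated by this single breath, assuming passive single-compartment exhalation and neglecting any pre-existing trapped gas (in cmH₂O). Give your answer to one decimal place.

Flow: 40 L/min ÷ 60 = 0.6667 L/s.
R = (PIP − Pplat)/V̇ = (27.5 − 8.0) / 0.6667 = 19.5/0.6667 = 29.249 cmH2O·s/L.
C = Vt/(Pplat − PEEP) = 475.0 / (8.0 − 2) = 475.0/6.0 = 79.167 mL/cmH2O.
τ = R × C = 29.249 × 0.07917 L/cmH2O = 2.316 s.
Fraction remaining = e^(−Te/τ) = e^(−5.29/2.316) = 0.1019; trapped volume = 475.0 × 0.1019 = 48.403 mL.
Additional alveolar pressure from trapping ≈ V_trapped / C = 48.403 / 79.167 = 0.6114 cmH2O.

0.6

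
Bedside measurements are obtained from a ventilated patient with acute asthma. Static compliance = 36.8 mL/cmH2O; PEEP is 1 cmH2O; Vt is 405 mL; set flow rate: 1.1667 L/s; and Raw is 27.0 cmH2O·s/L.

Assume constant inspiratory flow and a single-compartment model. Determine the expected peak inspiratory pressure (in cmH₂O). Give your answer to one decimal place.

Equation of motion (constant flow): PIP = Vt/C + R·V̇ + PEEP.
PIP = 405/36.8 + 27.0×1.1667 + 1 = 11.005 + 31.501 + 1 = 43.506 cmH2O.

43.5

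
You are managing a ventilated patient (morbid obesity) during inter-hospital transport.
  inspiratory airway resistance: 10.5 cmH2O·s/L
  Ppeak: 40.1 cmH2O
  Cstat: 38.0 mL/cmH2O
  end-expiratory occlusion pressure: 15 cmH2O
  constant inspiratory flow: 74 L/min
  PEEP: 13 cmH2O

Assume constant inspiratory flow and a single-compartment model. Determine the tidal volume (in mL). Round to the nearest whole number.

462

Flow: 74 L/min ÷ 60 = 1.2333 L/s.
Total PEEP = 15 cmH2O (set 13 + intrinsic 2); this is the baseline alveolar pressure.
Equation of motion (constant flow): PIP = Vt/C + R·V̇ + PEEP.
Vt/C = PIP − R·V̇ − PEEP = 40.1 − 12.95 − 15 = 12.15 cmH2O.
Vt = C × 12.15 = 38.0 × 12.15 = 461.7 mL.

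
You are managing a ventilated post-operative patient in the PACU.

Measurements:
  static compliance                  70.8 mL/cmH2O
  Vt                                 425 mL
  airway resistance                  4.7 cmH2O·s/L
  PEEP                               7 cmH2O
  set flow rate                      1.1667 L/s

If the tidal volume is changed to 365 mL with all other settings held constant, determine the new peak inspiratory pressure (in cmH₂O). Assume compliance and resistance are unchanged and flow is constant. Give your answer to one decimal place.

PIP = Vt/C + R·V̇ + PEEP (constant-flow equation of motion).
Only the elastic term changes: ΔPIP = ΔVt / C = (365 − 425) / 70.8 = -0.8475 cmH2O.
Original PIP = 425/70.8 + 4.7×1.1667 + 7 = 18.486 cmH2O; new PIP = 18.486 + (-0.8475) = 17.639 cmH2O.

17.6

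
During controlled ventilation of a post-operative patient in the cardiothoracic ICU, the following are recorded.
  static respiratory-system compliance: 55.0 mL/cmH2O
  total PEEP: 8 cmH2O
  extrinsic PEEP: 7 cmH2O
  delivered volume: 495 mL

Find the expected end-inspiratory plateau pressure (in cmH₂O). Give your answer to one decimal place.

End-expiratory occlusion gives total PEEP = 8 cmH2O (intrinsic PEEP = 8 − 7 = 1). Use total PEEP for the elastic gradient.
Pplat = PEEPtotal + Vt / Cstat = 8 + 495 / 55.0 = 8 + 9.0 = 17.0 cmH2O.

17.0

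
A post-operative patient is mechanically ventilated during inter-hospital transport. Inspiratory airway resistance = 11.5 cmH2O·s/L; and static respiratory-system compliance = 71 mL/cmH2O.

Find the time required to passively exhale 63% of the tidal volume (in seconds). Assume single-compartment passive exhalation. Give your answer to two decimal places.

τ = R × C = 11.5 × 71 mL/cmH2O = 11.5 × 0.071 L/cmH2O = 0.8165 s.
Exhaled fraction f = 1 − e^(−t/τ) → t = −τ·ln(1 − f) = −0.8165·ln(0.37) = 0.8118 s.

0.81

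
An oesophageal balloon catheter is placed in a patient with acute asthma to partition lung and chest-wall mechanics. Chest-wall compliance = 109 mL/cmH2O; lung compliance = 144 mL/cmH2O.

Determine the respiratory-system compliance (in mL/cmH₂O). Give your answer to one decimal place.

62.0

Lung and chest wall are elastances in series: 1/Crs = 1/CL + 1/Ccw.
1/Crs = 1/144 + 1/109 = 0.01612.
Crs = 62.035 mL/cmH2O.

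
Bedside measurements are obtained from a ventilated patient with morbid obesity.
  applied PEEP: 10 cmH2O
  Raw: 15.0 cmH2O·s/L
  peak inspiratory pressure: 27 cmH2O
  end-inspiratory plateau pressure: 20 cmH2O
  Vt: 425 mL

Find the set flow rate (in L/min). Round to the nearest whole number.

28

flow = (PIP − Pplat) / Raw = (27 − 20) / 15.0 = 0.4667 L/s × 60 = 28.002 L/min.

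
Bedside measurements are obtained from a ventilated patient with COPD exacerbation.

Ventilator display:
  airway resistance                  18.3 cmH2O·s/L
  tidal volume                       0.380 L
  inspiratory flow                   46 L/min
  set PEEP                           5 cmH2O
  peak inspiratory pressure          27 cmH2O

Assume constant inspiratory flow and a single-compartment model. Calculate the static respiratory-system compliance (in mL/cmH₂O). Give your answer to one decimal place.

47.7

Flow: 46 L/min ÷ 60 = 0.7667 L/s.
Equation of motion (constant flow): PIP = Vt/C + R·V̇ + PEEP.
Vt/C = PIP − R·V̇ − PEEP = 27 − 18.3×0.7667 − 5 = 27 − 14.031 − 5 = 7.969 cmH2O.
C = Vt / 7.969 = 380 / 7.969 = 47.685 mL/cmH2O.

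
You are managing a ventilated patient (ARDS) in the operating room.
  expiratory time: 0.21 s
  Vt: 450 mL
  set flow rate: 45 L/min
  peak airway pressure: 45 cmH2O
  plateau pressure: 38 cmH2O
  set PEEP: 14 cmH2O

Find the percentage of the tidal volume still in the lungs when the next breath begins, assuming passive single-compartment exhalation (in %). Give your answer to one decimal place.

30.1

Flow: 45 L/min ÷ 60 = 0.75 L/s.
R = (PIP − Pplat)/V̇ = (45 − 38) / 0.75 = 7.0/0.75 = 9.333 cmH2O·s/L.
C = Vt/(Pplat − PEEP) = 450.0 / (38 − 14) = 450.0/24.0 = 18.75 mL/cmH2O.
τ = R × C = 9.333 × 0.01875 L/cmH2O = 0.175 s.
Fraction remaining at end-expiration = e^(−Te/τ) = e^(−0.21/0.175) = 0.3012 → 30.12%.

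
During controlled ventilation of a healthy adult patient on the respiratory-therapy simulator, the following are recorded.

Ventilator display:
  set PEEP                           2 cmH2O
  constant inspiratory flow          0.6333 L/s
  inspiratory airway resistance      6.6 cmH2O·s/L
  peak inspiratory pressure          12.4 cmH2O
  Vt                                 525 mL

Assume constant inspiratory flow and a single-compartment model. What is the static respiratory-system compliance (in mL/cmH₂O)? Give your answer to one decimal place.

Equation of motion (constant flow): PIP = Vt/C + R·V̇ + PEEP.
Vt/C = PIP − R·V̇ − PEEP = 12.4 − 6.6×0.6333 − 2 = 12.4 − 4.18 − 2 = 6.22 cmH2O.
C = Vt / 6.22 = 525 / 6.22 = 84.405 mL/cmH2O.

84.4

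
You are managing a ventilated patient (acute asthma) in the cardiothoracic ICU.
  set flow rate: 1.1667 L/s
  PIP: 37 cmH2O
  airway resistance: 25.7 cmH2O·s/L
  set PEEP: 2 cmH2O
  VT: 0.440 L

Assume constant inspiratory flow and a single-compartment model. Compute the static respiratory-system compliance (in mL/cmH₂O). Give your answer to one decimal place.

Equation of motion (constant flow): PIP = Vt/C + R·V̇ + PEEP.
Vt/C = PIP − R·V̇ − PEEP = 37 − 25.7×1.1667 − 2 = 37 − 29.984 − 2 = 5.016 cmH2O.
C = Vt / 5.016 = 440 / 5.016 = 87.719 mL/cmH2O.

87.7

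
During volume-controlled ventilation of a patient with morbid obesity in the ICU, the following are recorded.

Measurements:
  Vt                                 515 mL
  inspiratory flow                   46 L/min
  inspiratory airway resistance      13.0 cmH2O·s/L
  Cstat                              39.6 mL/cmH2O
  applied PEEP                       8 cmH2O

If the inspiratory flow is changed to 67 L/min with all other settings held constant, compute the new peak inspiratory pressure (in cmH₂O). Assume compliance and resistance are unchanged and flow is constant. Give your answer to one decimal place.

Flow: 46 L/min ÷ 60 = 0.7667 L/s.
New flow: 67 L/min ÷ 60 = 1.1167 L/s.
PIP = Vt/C + R·V̇ + PEEP (constant-flow equation of motion).
Only the resistive term changes: ΔPIP = R × ΔV̇ = 13.0 × (1.1167 − 0.7667) = 13.0 × 0.35 = 4.55 cmH2O.
Original PIP = 515/39.6 + 13.0×0.7667 + 8 = 30.972 cmH2O; new PIP = 30.972 + (4.55) = 35.522 cmH2O.

35.5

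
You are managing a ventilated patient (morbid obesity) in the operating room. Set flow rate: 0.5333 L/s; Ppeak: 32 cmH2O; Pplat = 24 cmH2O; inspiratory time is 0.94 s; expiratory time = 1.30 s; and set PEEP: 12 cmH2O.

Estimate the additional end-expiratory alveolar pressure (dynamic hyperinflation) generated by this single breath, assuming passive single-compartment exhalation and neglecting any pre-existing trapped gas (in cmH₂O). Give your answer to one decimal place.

Vt = flow × Ti = 0.5333 L/s × 0.94 s × 1000 mL/L = 501.3 mL.
R = (PIP − Pplat)/V̇ = (32 − 24) / 0.5333 = 8.0/0.5333 = 15.001 cmH2O·s/L.
C = Vt/(Pplat − PEEP) = 501.3 / (24 − 12) = 501.3/12.0 = 41.775 mL/cmH2O.
τ = R × C = 15.001 × 0.04178 L/cmH2O = 0.6267 s.
Fraction remaining = e^(−Te/τ) = e^(−1.30/0.6267) = 0.1256; trapped volume = 501.3 × 0.1256 = 62.963 mL.
Additional alveolar pressure from trapping ≈ V_trapped / C = 62.963 / 41.775 = 1.507 cmH2O.

1.5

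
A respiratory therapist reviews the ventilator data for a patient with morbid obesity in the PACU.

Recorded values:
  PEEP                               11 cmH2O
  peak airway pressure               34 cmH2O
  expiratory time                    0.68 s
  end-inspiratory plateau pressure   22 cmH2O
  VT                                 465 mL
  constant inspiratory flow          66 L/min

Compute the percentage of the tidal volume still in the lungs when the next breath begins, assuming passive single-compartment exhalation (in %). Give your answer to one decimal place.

22.9

Flow: 66 L/min ÷ 60 = 1.1 L/s.
R = (PIP − Pplat)/V̇ = (34 − 22) / 1.1 = 12.0/1.1 = 10.909 cmH2O·s/L.
C = Vt/(Pplat − PEEP) = 465.0 / (22 − 11) = 465.0/11.0 = 42.273 mL/cmH2O.
τ = R × C = 10.909 × 0.04227 L/cmH2O = 0.4611 s.
Fraction remaining at end-expiration = e^(−Te/τ) = e^(−0.68/0.4611) = 0.2288 → 22.88%.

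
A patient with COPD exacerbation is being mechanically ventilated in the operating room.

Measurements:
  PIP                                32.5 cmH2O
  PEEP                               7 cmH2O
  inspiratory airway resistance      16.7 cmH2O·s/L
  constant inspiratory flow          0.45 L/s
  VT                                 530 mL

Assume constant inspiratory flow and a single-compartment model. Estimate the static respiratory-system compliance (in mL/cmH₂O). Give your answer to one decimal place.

29.5

Equation of motion (constant flow): PIP = Vt/C + R·V̇ + PEEP.
Vt/C = PIP − R·V̇ − PEEP = 32.5 − 16.7×0.45 − 7 = 32.5 − 7.515 − 7 = 17.985 cmH2O.
C = Vt / 17.985 = 530 / 17.985 = 29.469 mL/cmH2O.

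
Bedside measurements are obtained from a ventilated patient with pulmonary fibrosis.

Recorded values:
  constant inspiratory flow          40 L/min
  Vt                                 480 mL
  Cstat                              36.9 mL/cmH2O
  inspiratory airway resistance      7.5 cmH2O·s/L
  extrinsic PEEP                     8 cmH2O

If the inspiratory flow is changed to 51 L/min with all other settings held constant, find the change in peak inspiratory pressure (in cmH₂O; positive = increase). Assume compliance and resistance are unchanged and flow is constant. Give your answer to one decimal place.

Flow: 40 L/min ÷ 60 = 0.6667 L/s.
New flow: 51 L/min ÷ 60 = 0.85 L/s.
PIP = Vt/C + R·V̇ + PEEP (constant-flow equation of motion).
Only the resistive term changes: ΔPIP = R × ΔV̇ = 7.5 × (0.85 − 0.6667) = 7.5 × 0.1833 = 1.375 cmH2O.

1.4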